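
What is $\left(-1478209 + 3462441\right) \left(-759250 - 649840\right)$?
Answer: $-2795961468880$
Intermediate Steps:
$\left(-1478209 + 3462441\right) \left(-759250 - 649840\right) = 1984232 \left(-1409090\right) = -2795961468880$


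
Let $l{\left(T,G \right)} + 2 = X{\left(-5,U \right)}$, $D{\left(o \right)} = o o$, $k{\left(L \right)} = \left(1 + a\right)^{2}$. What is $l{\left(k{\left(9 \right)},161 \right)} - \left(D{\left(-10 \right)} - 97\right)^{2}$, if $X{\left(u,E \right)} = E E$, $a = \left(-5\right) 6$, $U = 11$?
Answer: $110$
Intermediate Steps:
$a = -30$
$k{\left(L \right)} = 841$ ($k{\left(L \right)} = \left(1 - 30\right)^{2} = \left(-29\right)^{2} = 841$)
$X{\left(u,E \right)} = E^{2}$
$D{\left(o \right)} = o^{2}$
$l{\left(T,G \right)} = 119$ ($l{\left(T,G \right)} = -2 + 11^{2} = -2 + 121 = 119$)
$l{\left(k{\left(9 \right)},161 \right)} - \left(D{\left(-10 \right)} - 97\right)^{2} = 119 - \left(\left(-10\right)^{2} - 97\right)^{2} = 119 - \left(100 - 97\right)^{2} = 119 - 3^{2} = 119 - 9 = 110$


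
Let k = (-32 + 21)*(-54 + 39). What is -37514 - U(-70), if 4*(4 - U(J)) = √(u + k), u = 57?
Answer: -37518 + √222/4 ≈ -37514.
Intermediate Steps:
k = 165 (k = -11*(-15) = 165)
U(J) = 4 - √222/4 (U(J) = 4 - √(57 + 165)/4 = 4 - √222/4)
-37514 - U(-70) = -37514 - (4 - √222/4) = -37514 + (-4 + √222/4) = -37518 + √222/4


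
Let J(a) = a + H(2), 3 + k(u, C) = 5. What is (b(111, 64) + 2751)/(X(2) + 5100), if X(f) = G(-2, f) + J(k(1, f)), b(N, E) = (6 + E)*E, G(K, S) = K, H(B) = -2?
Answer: 7231/5098 ≈ 1.4184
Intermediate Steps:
k(u, C) = 2 (k(u, C) = -3 + 5 = 2)
b(N, E) = E*(6 + E)
J(a) = -2 + a (J(a) = a - 2 = -2 + a)
X(f) = -2 (X(f) = -2 + (-2 + 2) = -2 + 0 = -2)
(b(111, 64) + 2751)/(X(2) + 5100) = (64*(6 + 64) + 2751)/(-2 + 5100) = (64*70 + 2751)/5098 = (4480 + 2751)*(1/5098) = 7231*(1/5098) = 7231/5098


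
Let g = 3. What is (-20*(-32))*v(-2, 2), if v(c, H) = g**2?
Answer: 5760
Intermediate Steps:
v(c, H) = 9 (v(c, H) = 3**2 = 9)
(-20*(-32))*v(-2, 2) = -20*(-32)*9 = 640*9 = 5760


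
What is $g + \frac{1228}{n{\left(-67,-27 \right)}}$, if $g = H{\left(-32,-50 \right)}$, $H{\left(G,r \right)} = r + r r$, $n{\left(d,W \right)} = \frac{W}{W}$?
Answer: $3678$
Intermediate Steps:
$n{\left(d,W \right)} = 1$
$H{\left(G,r \right)} = r + r^{2}$
$g = 2450$ ($g = - 50 \left(1 - 50\right) = \left(-50\right) \left(-49\right) = 2450$)
$g + \frac{1228}{n{\left(-67,-27 \right)}} = 2450 + \frac{1228}{1} = 2450 + 1228 \cdot 1 = 2450 + 1228 = 3678$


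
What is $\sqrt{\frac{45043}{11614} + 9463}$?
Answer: $\frac{5 \sqrt{51077593862}}{11614} \approx 97.298$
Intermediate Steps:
$\sqrt{\frac{45043}{11614} + 9463} = \sqrt{\frac{109948325}{11614}} = \frac{5 \sqrt{51077593862}}{11614}$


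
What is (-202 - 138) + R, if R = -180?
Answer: -520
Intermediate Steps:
(-202 - 138) + R = (-202 - 138) - 180 = -340 - 180 = -520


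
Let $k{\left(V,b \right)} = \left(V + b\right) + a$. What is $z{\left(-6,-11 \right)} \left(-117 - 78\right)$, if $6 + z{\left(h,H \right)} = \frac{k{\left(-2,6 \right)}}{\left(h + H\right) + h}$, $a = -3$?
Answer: $\frac{27105}{23} \approx 1178.5$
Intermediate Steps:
$k{\left(V,b \right)} = -3 + V + b$ ($k{\left(V,b \right)} = \left(V + b\right) - 3 = -3 + V + b$)
$z{\left(h,H \right)} = -6 + \frac{1}{H + 2 h}$ ($z{\left(h,H \right)} = -6 + \frac{-3 - 2 + 6}{\left(h + H\right) + h} = -6 + 1 \frac{1}{\left(H + h\right) + h} = -6 + 1 \frac{1}{H + 2 h} = -6 + \frac{1}{H + 2 h}$)
$z{\left(-6,-11 \right)} \left(-117 - 78\right) = \frac{1 - -72 - -66}{-11 + 2 \left(-6\right)} \left(-117 - 78\right) = \frac{1 + 72 + 66}{-11 - 12} \left(-117 - 78\right) = \frac{1}{-23} \cdot 139 \left(-195\right) = \left(- \frac{1}{23}\right) 139 \left(-195\right) = \left(- \frac{139}{23}\right) \left(-195\right) = \frac{27105}{23}$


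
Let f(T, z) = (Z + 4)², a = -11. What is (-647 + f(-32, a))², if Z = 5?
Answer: 320356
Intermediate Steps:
f(T, z) = 81 (f(T, z) = (5 + 4)² = 9² = 81)
(-647 + f(-32, a))² = (-647 + 81)² = (-566)² = 320356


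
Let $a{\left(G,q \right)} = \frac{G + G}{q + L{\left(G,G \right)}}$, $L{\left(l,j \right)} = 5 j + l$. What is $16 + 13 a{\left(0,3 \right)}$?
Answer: $16$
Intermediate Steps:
$L{\left(l,j \right)} = l + 5 j$
$a{\left(G,q \right)} = \frac{2 G}{q + 6 G}$ ($a{\left(G,q \right)} = \frac{G + G}{q + \left(G + 5 G\right)} = \frac{2 G}{q + 6 G}$)
$16 + 13 a{\left(0,3 \right)} = 16 + 13 \cdot 2 \cdot 0 \frac{1}{3 + 6 \cdot 0} = 16 + 13 \cdot 2 \cdot 0 \frac{1}{3 + 0} = 16 + 13 \cdot 2 \cdot 0 \cdot \frac{1}{3} = 16 + 13 \cdot 0 = 16 + 0 = 16$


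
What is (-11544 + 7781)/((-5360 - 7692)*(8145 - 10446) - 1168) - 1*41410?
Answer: -1243603756203/30031484 ≈ -41410.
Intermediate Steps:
(-11544 + 7781)/((-5360 - 7692)*(8145 - 10446) - 1168) - 1*41410 = -3763/(-13052*(-2301) - 1168) - 41410 = -3763/(30032652 - 1168) - 41410 = -3763/30031484 - 41410 = -1243603756203/30031484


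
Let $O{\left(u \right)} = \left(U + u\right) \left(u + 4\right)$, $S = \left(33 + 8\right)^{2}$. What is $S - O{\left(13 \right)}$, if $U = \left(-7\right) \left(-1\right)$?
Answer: $1341$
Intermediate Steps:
$U = 7$
$S = 1681$ ($S = 41^{2} = 1681$)
$O{\left(u \right)} = \left(4 + u\right) \left(7 + u\right)$ ($O{\left(u \right)} = \left(7 + u\right) \left(u + 4\right) = \left(7 + u\right) \left(4 + u\right) = \left(4 + u\right) \left(7 + u\right)$)
$S - O{\left(13 \right)} = 1681 - \left(28 + 13^{2} + 11 \cdot 13\right) = 1681 - \left(28 + 169 + 143\right) = 1681 - 340 = 1341$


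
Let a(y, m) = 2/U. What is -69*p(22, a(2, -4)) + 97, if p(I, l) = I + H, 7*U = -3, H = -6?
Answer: -1007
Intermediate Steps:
U = -3/7 (U = (1/7)*(-3) = -3/7 ≈ -0.42857)
a(y, m) = -14/3 (a(y, m) = 2/(-3/7) = 2*(-7/3) = -14/3)
p(I, l) = -6 + I (p(I, l) = I - 6 = -6 + I)
-69*p(22, a(2, -4)) + 97 = -69*(-6 + 22) + 97 = -69*16 + 97 = -1104 + 97 = -1007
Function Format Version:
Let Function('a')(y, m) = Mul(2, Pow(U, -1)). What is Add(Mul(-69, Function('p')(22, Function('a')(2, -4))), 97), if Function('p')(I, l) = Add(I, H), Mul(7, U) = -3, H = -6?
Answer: -1007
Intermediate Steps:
U = Rational(-3, 7) (U = Mul(Rational(1, 7), -3) = Rational(-3, 7) ≈ -0.42857)
Function('a')(y, m) = Rational(-14, 3) (Function('a')(y, m) = Mul(2, Pow(Rational(-3, 7), -1)) = Mul(2, Rational(-7, 3)) = Rational(-14, 3))
Function('p')(I, l) = Add(-6, I) (Function('p')(I, l) = Add(I, -6) = Add(-6, I))
Add(Mul(-69, Function('p')(22, Function('a')(2, -4))), 97) = Add(Mul(-69, Add(-6, 22)), 97) = Add(Mul(-69, 16), 97) = Add(-1104, 97) = -1007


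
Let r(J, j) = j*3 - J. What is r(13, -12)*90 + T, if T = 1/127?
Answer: -560069/127 ≈ -4410.0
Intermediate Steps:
r(J, j) = -J + 3*j (r(J, j) = 3*j - J = -J + 3*j)
T = 1/127 ≈ 0.0078740
r(13, -12)*90 + T = (-1*13 + 3*(-12))*90 + 1/127 = (-13 - 36)*90 + 1/127 = -49*90 + 1/127 = -4410 + 1/127 = -560069/127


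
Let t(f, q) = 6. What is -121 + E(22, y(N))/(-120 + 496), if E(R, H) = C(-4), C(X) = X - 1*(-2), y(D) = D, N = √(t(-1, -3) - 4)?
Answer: -22749/188 ≈ -121.01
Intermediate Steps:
N = √2 (N = √(6 - 4) = √2 ≈ 1.4142)
C(X) = 2 + X (C(X) = X + 2 = 2 + X)
E(R, H) = -2 (E(R, H) = 2 - 4 = -2)
-121 + E(22, y(N))/(-120 + 496) = -121 - 2/(-120 + 496) = -121 - 2/376 = -121 - 2*1/376 = -121 - 1/188 = -22749/188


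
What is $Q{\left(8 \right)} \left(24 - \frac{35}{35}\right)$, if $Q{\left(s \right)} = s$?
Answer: $184$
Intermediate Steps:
$Q{\left(8 \right)} \left(24 - \frac{35}{35}\right) = 8 \left(24 - \frac{35}{35}\right) = 8 \left(24 - 1\right) = 8 \cdot 23 = 184$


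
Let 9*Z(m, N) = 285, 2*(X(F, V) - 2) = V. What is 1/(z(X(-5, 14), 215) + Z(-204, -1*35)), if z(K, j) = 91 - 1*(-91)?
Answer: 3/641 ≈ 0.0046802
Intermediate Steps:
X(F, V) = 2 + V/2
z(K, j) = 182 (z(K, j) = 91 + 91 = 182)
Z(m, N) = 95/3 (Z(m, N) = (⅑)*285 = 95/3)
1/(z(X(-5, 14), 215) + Z(-204, -1*35)) = 1/(182 + 95/3) = 1/(641/3) = 3/641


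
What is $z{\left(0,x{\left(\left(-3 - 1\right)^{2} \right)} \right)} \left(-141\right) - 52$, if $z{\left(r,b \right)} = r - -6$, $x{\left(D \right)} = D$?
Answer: $-898$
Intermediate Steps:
$z{\left(r,b \right)} = 6 + r$ ($z{\left(r,b \right)} = r + 6 = 6 + r$)
$z{\left(0,x{\left(\left(-3 - 1\right)^{2} \right)} \right)} \left(-141\right) - 52 = \left(6 + 0\right) \left(-141\right) - 52 = 6 \left(-141\right) - 52 = -846 - 52 = -898$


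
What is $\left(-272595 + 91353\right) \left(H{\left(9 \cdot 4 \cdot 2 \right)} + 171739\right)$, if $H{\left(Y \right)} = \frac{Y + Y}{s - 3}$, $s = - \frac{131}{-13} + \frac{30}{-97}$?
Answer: $- \frac{132832462072410}{4267} \approx -3.113 \cdot 10^{10}$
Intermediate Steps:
$s = \frac{12317}{1261}$ ($s = \left(-131\right) \left(- \frac{1}{13}\right) + 30 \left(- \frac{1}{97}\right) = \frac{131}{13} - \frac{30}{97} = \frac{12317}{1261} \approx 9.7676$)
$H{\left(Y \right)} = \frac{1261 Y}{4267}$ ($H{\left(Y \right)} = \frac{Y + Y}{\frac{12317}{1261} - 3} = \frac{2 Y}{\frac{8534}{1261}} = 2 Y \frac{1261}{8534} = \frac{1261 Y}{4267}$)
$\left(-272595 + 91353\right) \left(H{\left(9 \cdot 4 \cdot 2 \right)} + 171739\right) = \left(-272595 + 91353\right) \left(\frac{1261 \cdot 9 \cdot 4 \cdot 2}{4267} + 171739\right) = - 181242 \left(\frac{1261 \cdot 36 \cdot 2}{4267} + 171739\right) = - 181242 \left(\frac{1261}{4267} \cdot 72 + 171739\right) = - 181242 \left(\frac{90792}{4267} + 171739\right) = \left(-181242\right) \frac{732901105}{4267} = - \frac{132832462072410}{4267}$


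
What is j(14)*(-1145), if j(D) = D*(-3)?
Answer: 48090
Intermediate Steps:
j(D) = -3*D
j(14)*(-1145) = -3*14*(-1145) = -42*(-1145) = 48090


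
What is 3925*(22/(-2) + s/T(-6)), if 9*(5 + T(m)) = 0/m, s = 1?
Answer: -43960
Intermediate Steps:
T(m) = -5 (T(m) = -5 + (0/m)/9 = -5 + (⅑)*0 = -5 + 0 = -5)
3925*(22/(-2) + s/T(-6)) = 3925*(22/(-2) + 1/(-5)) = 3925*(22*(-½) + 1*(-⅕)) = 3925*(-11 - ⅕) = 3925*(-56/5) = -43960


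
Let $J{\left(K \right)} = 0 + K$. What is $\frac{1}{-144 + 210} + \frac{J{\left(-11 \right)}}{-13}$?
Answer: $\frac{739}{858} \approx 0.86131$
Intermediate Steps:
$J{\left(K \right)} = K$
$\frac{1}{-144 + 210} + \frac{J{\left(-11 \right)}}{-13} = \frac{1}{-144 + 210} - \frac{11}{-13} = \frac{1}{66} - - \frac{11}{13} = \frac{1}{66} + \frac{11}{13} = \frac{739}{858}$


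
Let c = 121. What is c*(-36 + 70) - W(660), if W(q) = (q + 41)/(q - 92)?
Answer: 2336051/568 ≈ 4112.8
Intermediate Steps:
W(q) = (41 + q)/(-92 + q)
c*(-36 + 70) - W(660) = 121*(-36 + 70) - (41 + 660)/(-92 + 660) = 121*34 - 701/568 = 4114 - 701/568 = 2336051/568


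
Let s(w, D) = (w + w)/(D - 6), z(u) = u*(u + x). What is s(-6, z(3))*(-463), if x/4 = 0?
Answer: 1852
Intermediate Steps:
x = 0 (x = 4*0 = 0)
z(u) = u**2 (z(u) = u*(u + 0) = u*u = u**2)
s(w, D) = 2*w/(-6 + D) (s(w, D) = (2*w)/(-6 + D) = 2*w/(-6 + D))
s(-6, z(3))*(-463) = (2*(-6)/(-6 + 3**2))*(-463) = (2*(-6)/(-6 + 9))*(-463) = (2*(-6)/3)*(-463) = (2*(-6)*(1/3))*(-463) = -4*(-463) = 1852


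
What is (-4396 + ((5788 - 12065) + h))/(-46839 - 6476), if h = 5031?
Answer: 5642/53315 ≈ 0.10582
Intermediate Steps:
(-4396 + ((5788 - 12065) + h))/(-46839 - 6476) = (-4396 + ((5788 - 12065) + 5031))/(-46839 - 6476) = (-4396 + (-6277 + 5031))/(-53315) = (-4396 - 1246)*(-1/53315) = -5642*(-1/53315) = 5642/53315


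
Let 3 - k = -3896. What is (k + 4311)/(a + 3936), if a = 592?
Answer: 4105/2264 ≈ 1.8132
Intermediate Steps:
k = 3899 (k = 3 - 1*(-3896) = 3 + 3896 = 3899)
(k + 4311)/(a + 3936) = (3899 + 4311)/(592 + 3936) = 8210/4528 = 8210*(1/4528) = 4105/2264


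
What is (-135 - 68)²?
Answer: 41209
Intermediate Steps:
(-135 - 68)² = (-203)² = 41209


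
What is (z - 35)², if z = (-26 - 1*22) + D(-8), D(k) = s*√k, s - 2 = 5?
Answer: 6497 - 2324*I*√2 ≈ 6497.0 - 3286.6*I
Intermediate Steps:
s = 7 (s = 2 + 5 = 7)
D(k) = 7*√k
z = -48 + 14*I*√2 (z = (-26 - 1*22) + 7*√(-8) = (-26 - 22) + 7*(2*I*√2) = -48 + 14*I*√2 ≈ -48.0 + 19.799*I)
(z - 35)² = ((-48 + 14*I*√2) - 35)² = (-83 + 14*I*√2)²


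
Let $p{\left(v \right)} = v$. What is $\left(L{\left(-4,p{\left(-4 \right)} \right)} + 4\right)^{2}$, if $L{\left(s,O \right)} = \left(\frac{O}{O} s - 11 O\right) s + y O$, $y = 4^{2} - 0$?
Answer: $48400$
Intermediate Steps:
$y = 16$ ($y = 16 + 0 = 16$)
$L{\left(s,O \right)} = 16 O + s \left(s - 11 O\right)$ ($L{\left(s,O \right)} = \left(\frac{O}{O} s - 11 O\right) s + 16 O = \left(1 s - 11 O\right) s + 16 O = \left(s - 11 O\right) s + 16 O = s \left(s - 11 O\right) + 16 O = 16 O + s \left(s - 11 O\right)$)
$\left(L{\left(-4,p{\left(-4 \right)} \right)} + 4\right)^{2} = \left(\left(\left(-4\right)^{2} + 16 \left(-4\right) - \left(-44\right) \left(-4\right)\right) + 4\right)^{2} = \left(\left(16 - 64 - 176\right) + 4\right)^{2} = \left(-224 + 4\right)^{2} = \left(-220\right)^{2} = 48400$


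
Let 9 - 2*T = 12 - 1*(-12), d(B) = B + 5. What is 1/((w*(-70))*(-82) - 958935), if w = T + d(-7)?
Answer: -1/1013465 ≈ -9.8671e-7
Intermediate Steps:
d(B) = 5 + B
T = -15/2 (T = 9/2 - (12 - 1*(-12))/2 = 9/2 - (12 + 12)/2 = 9/2 - 1/2*24 = 9/2 - 12 = -15/2 ≈ -7.5000)
w = -19/2 (w = -15/2 + (5 - 7) = -15/2 - 2 = -19/2 ≈ -9.5000)
1/((w*(-70))*(-82) - 958935) = 1/(-19/2*(-70)*(-82) - 958935) = 1/(665*(-82) - 958935) = 1/(-54530 - 958935) = 1/(-1013465) = -1/1013465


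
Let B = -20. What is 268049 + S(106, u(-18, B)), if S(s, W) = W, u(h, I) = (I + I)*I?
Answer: 268849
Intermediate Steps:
u(h, I) = 2*I**2 (u(h, I) = (2*I)*I = 2*I**2)
268049 + S(106, u(-18, B)) = 268049 + 2*(-20)**2 = 268049 + 2*400 = 268049 + 800 = 268849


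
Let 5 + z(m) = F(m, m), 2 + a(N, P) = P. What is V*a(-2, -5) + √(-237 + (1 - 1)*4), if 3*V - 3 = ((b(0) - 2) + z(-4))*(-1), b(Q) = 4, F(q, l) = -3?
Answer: -21 + I*√237 ≈ -21.0 + 15.395*I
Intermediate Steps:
a(N, P) = -2 + P
z(m) = -8 (z(m) = -5 - 3 = -8)
V = 3 (V = 1 + (((4 - 2) - 8)*(-1))/3 = 1 + ((2 - 8)*(-1))/3 = 1 + (-6*(-1))/3 = 1 + (⅓)*6 = 1 + 2 = 3)
V*a(-2, -5) + √(-237 + (1 - 1)*4) = 3*(-2 - 5) + √(-237 + (1 - 1)*4) = 3*(-7) + √(-237 + 0*4) = -21 + √(-237 + 0) = -21 + √(-237) = -21 + I*√237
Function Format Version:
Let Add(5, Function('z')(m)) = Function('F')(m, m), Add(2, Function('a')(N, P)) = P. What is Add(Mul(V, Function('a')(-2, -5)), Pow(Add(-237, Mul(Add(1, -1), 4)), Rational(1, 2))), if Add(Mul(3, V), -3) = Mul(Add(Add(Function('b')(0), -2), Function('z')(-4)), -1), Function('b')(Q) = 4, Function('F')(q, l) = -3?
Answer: Add(-21, Mul(I, Pow(237, Rational(1, 2)))) ≈ Add(-21.000, Mul(15.395, I))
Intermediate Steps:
Function('a')(N, P) = Add(-2, P)
Function('z')(m) = -8 (Function('z')(m) = Add(-5, -3) = -8)
V = 3 (V = Add(1, Mul(Rational(1, 3), Mul(Add(Add(4, -2), -8), -1))) = Add(1, Mul(Rational(1, 3), Mul(Add(2, -8), -1))) = Add(1, Mul(Rational(1, 3), Mul(-6, -1))) = Add(1, Mul(Rational(1, 3), 6)) = Add(1, 2) = 3)
Add(Mul(V, Function('a')(-2, -5)), Pow(Add(-237, Mul(Add(1, -1), 4)), Rational(1, 2))) = Add(Mul(3, Add(-2, -5)), Pow(Add(-237, Mul(Add(1, -1), 4)), Rational(1, 2))) = Add(Mul(3, -7), Pow(Add(-237, Mul(0, 4)), Rational(1, 2))) = Add(-21, Pow(Add(-237, 0), Rational(1, 2))) = Add(-21, Pow(-237, Rational(1, 2))) = Add(-21, Mul(I, Pow(237, Rational(1, 2))))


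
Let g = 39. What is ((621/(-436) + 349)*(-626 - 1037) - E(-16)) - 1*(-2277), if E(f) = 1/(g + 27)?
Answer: -8283767039/14388 ≈ -5.7574e+5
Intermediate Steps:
E(f) = 1/66 (E(f) = 1/(39 + 27) = 1/66)
((621/(-436) + 349)*(-626 - 1037) - E(-16)) - 1*(-2277) = ((621/(-436) + 349)*(-626 - 1037) - 1*1/66) - 1*(-2277) = ((621*(-1/436) + 349)*(-1663) - 1/66) + 2277 = ((-621/436 + 349)*(-1663) - 1/66) + 2277 = ((151543/436)*(-1663) - 1/66) + 2277 = (-252016009/436 - 1/66) + 2277 = -8316528515/14388 + 2277 = -8283767039/14388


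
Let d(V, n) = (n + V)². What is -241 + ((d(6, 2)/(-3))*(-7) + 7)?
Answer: -254/3 ≈ -84.667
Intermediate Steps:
d(V, n) = (V + n)²
-241 + ((d(6, 2)/(-3))*(-7) + 7) = -241 + (((6 + 2)²/(-3))*(-7) + 7) = -241 + ((8²*(-⅓))*(-7) + 7) = -241 + ((64*(-⅓))*(-7) + 7) = -241 + (-64/3*(-7) + 7) = -241 + (448/3 + 7) = -241 + 469/3 = -254/3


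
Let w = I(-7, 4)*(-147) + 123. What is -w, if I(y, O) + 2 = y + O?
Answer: -858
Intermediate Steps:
I(y, O) = -2 + O + y (I(y, O) = -2 + (y + O) = -2 + (O + y) = -2 + O + y)
w = 858 (w = (-2 + 4 - 7)*(-147) + 123 = -5*(-147) + 123 = 735 + 123 = 858)
-w = -1*858 = -858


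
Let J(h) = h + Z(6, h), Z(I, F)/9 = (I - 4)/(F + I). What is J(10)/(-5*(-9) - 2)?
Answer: 89/344 ≈ 0.25872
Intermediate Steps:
Z(I, F) = 9*(-4 + I)/(F + I) (Z(I, F) = 9*((I - 4)/(F + I)) = 9*((-4 + I)/(F + I)) = 9*(-4 + I)/(F + I))
J(h) = h + 18/(6 + h) (J(h) = h + 9*(-4 + 6)/(h + 6) = h + 9*2/(6 + h) = h + 18/(6 + h))
J(10)/(-5*(-9) - 2) = ((18 + 10*(6 + 10))/(6 + 10))/(-5*(-9) - 2) = ((18 + 10*16)/16)/(45 - 2) = ((18 + 160)/16)/43 = ((1/16)*178)*(1/43) = (89/8)*(1/43) = 89/344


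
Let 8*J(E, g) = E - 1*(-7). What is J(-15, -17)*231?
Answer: -231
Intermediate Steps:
J(E, g) = 7/8 + E/8 (J(E, g) = (E - 1*(-7))/8 = (E + 7)/8 = (7 + E)/8 = 7/8 + E/8)
J(-15, -17)*231 = (7/8 + (⅛)*(-15))*231 = (7/8 - 15/8)*231 = -1*231 = -231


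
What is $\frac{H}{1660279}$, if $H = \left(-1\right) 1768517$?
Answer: $- \frac{1768517}{1660279} \approx -1.0652$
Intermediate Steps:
$H = -1768517$
$\frac{H}{1660279} = - \frac{1768517}{1660279}$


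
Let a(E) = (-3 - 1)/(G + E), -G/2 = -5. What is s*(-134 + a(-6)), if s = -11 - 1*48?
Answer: 7965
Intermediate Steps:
G = 10 (G = -2*(-5) = 10)
s = -59 (s = -11 - 48 = -59)
a(E) = -4/(10 + E) (a(E) = (-3 - 1)/(10 + E) = -4/(10 + E))
s*(-134 + a(-6)) = -59*(-134 - 4/(10 - 6)) = -59*(-134 - 4/4) = -59*(-134 - 4*¼) = -59*(-134 - 1) = -59*(-135) = 7965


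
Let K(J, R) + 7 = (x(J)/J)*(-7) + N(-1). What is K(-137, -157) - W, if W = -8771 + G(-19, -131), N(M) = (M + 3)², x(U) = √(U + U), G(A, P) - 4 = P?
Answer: 8895 + 7*I*√274/137 ≈ 8895.0 + 0.84577*I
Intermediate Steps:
G(A, P) = 4 + P
x(U) = √2*√U (x(U) = √(2*U) = √2*√U)
N(M) = (3 + M)²
K(J, R) = -3 - 7*√2/√J (K(J, R) = -7 + (((√2*√J)/J)*(-7) + (3 - 1)²) = -7 + ((√2/√J)*(-7) + 2²) = -7 + (-7*√2/√J + 4) = -7 + (4 - 7*√2/√J) = -3 - 7*√2/√J)
W = -8898 (W = -8771 + (4 - 131) = -8771 - 127 = -8898)
K(-137, -157) - W = (-3 - 7*√2/√(-137)) - 1*(-8898) = (-3 - 7*√2*(-I*√137/137)) + 8898 = (-3 + 7*I*√274/137) + 8898 = 8895 + 7*I*√274/137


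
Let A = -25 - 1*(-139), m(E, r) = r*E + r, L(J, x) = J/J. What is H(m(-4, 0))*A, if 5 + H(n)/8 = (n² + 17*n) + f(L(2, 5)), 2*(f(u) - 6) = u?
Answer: 1368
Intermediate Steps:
L(J, x) = 1
m(E, r) = r + E*r (m(E, r) = E*r + r = r + E*r)
f(u) = 6 + u/2
A = 114 (A = -25 + 139 = 114)
H(n) = 12 + 8*n² + 136*n (H(n) = -40 + 8*((n² + 17*n) + (6 + (½)*1)) = -40 + 8*((n² + 17*n) + (6 + ½)) = -40 + 8*((n² + 17*n) + 13/2) = -40 + 8*(13/2 + n² + 17*n) = -40 + (52 + 8*n² + 136*n) = 12 + 8*n² + 136*n)
H(m(-4, 0))*A = (12 + 8*(0*(1 - 4))² + 136*(0*(1 - 4)))*114 = (12 + 8*(0*(-3))² + 136*(0*(-3)))*114 = (12 + 8*0² + 136*0)*114 = (12 + 8*0 + 0)*114 = (12 + 0 + 0)*114 = 12*114 = 1368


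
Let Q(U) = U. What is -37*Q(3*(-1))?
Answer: 111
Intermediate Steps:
-37*Q(3*(-1)) = -111*(-1) = -37*(-3) = 111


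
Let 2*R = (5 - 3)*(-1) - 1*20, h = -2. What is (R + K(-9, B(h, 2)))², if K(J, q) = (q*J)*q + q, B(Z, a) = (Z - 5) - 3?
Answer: 848241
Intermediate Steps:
R = -11 (R = ((5 - 3)*(-1) - 1*20)/2 = (2*(-1) - 20)/2 = (-2 - 20)/2 = (½)*(-22) = -11)
B(Z, a) = -8 + Z (B(Z, a) = (-5 + Z) - 3 = -8 + Z)
K(J, q) = q + J*q² (K(J, q) = (J*q)*q + q = J*q² + q = q + J*q²)
(R + K(-9, B(h, 2)))² = (-11 + (-8 - 2)*(1 - 9*(-8 - 2)))² = (-11 - 10*(1 - 9*(-10)))² = (-11 - 10*(1 + 90))² = (-11 - 10*91)² = (-11 - 910)² = (-921)² = 848241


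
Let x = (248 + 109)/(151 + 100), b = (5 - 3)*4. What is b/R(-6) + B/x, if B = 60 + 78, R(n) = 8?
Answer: 11665/119 ≈ 98.025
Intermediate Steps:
b = 8 (b = 2*4 = 8)
B = 138
x = 357/251 ≈ 1.4223
b/R(-6) + B/x = 8/8 + 138/(357/251) = 8*(⅛) + 138*(251/357) = 1 + 11546/119 = 11665/119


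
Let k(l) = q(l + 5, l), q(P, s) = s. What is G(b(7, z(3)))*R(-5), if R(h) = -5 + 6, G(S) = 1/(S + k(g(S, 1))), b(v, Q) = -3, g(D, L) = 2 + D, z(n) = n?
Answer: -1/4 ≈ -0.25000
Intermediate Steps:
k(l) = l
G(S) = 1/(2 + 2*S) (G(S) = 1/(S + (2 + S)) = 1/(2 + 2*S))
R(h) = 1
G(b(7, z(3)))*R(-5) = (1/(2*(1 - 3)))*1 = ((1/2)/(-2))*1 = ((1/2)*(-1/2))*1 = -1/4*1 = -1/4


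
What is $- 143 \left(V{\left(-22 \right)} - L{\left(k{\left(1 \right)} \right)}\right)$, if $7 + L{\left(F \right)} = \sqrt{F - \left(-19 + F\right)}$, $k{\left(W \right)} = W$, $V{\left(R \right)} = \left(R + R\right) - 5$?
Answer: $6006 + 143 \sqrt{19} \approx 6629.3$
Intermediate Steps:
$V{\left(R \right)} = -5 + 2 R$ ($V{\left(R \right)} = 2 R - 5 = -5 + 2 R$)
$L{\left(F \right)} = -7 + \sqrt{19}$ ($L{\left(F \right)} = -7 + \sqrt{F - \left(-19 + F\right)} = -7 + \sqrt{19}$)
$- 143 \left(V{\left(-22 \right)} - L{\left(k{\left(1 \right)} \right)}\right) = - 143 \left(\left(-5 + 2 \left(-22\right)\right) - \left(-7 + \sqrt{19}\right)\right) = - 143 \left(\left(-5 - 44\right) + \left(7 - \sqrt{19}\right)\right) = - 143 \left(-49 + \left(7 - \sqrt{19}\right)\right) = - 143 \left(-42 - \sqrt{19}\right) = 6006 + 143 \sqrt{19}$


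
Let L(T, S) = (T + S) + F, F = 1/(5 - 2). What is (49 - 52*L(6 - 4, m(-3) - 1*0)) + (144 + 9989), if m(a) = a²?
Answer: 28778/3 ≈ 9592.7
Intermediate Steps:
F = ⅓ (F = 1/3 = ⅓ ≈ 0.33333)
L(T, S) = ⅓ + S + T (L(T, S) = (T + S) + ⅓ = (S + T) + ⅓ = ⅓ + S + T)
(49 - 52*L(6 - 4, m(-3) - 1*0)) + (144 + 9989) = (49 - 52*(⅓ + ((-3)² - 1*0) + (6 - 4))) + (144 + 9989) = (49 - 52*(⅓ + (9 + 0) + 2)) + 10133 = (49 - 52*(⅓ + 9 + 2)) + 10133 = (49 - 52*34/3) + 10133 = (49 - 1768/3) + 10133 = -1621/3 + 10133 = 28778/3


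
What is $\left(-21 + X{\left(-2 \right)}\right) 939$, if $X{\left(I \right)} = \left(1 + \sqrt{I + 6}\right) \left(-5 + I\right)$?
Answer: $-39438$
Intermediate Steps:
$X{\left(I \right)} = \left(1 + \sqrt{6 + I}\right) \left(-5 + I\right)$
$\left(-21 + X{\left(-2 \right)}\right) 939 = \left(-21 - \left(7 + 7 \sqrt{6 - 2}\right)\right) 939 = \left(-21 - \left(7 + 14\right)\right) 939 = \left(-21 - 21\right) 939 = \left(-42\right) 939 = -39438$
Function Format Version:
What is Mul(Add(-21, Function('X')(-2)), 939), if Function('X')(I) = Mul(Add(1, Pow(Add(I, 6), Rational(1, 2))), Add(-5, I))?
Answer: -39438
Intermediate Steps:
Function('X')(I) = Mul(Add(1, Pow(Add(6, I), Rational(1, 2))), Add(-5, I))
Mul(Add(-21, Function('X')(-2)), 939) = Mul(Add(-21, Add(-5, -2, Mul(-5, Pow(Add(6, -2), Rational(1, 2))), Mul(-2, Pow(Add(6, -2), Rational(1, 2))))), 939) = Mul(Add(-21, Add(-5, -2, Mul(-5, Pow(4, Rational(1, 2))), Mul(-2, Pow(4, Rational(1, 2))))), 939) = Mul(Add(-21, Add(-5, -2, Mul(-5, 2), Mul(-2, 2))), 939) = Mul(Add(-21, Add(-5, -2, -10, -4)), 939) = Mul(Add(-21, -21), 939) = Mul(-42, 939) = -39438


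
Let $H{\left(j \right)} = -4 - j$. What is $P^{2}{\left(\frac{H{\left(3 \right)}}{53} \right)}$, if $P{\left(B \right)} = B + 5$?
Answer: $\frac{66564}{2809} \approx 23.697$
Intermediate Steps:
$P{\left(B \right)} = 5 + B$
$P^{2}{\left(\frac{H{\left(3 \right)}}{53} \right)} = \left(5 + \frac{-4 - 3}{53}\right)^{2} = \left(5 + \left(-4 - 3\right) \frac{1}{53}\right)^{2} = \left(5 - \frac{7}{53}\right)^{2} = \left(\frac{258}{53}\right)^{2} = \frac{66564}{2809}$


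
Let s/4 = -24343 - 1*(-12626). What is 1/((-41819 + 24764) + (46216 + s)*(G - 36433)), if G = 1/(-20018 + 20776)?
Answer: 379/8996421593 ≈ 4.2128e-8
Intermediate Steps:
G = 1/758 ≈ 0.0013193
s = -46868 (s = 4*(-24343 - 1*(-12626)) = 4*(-24343 + 12626) = 4*(-11717) = -46868)
1/((-41819 + 24764) + (46216 + s)*(G - 36433)) = 1/((-41819 + 24764) + (46216 - 46868)*(1/758 - 36433)) = 1/(-17055 - 652*(-27616213/758)) = 1/(-17055 + 9002885438/379) = 1/(8996421593/379) = 379/8996421593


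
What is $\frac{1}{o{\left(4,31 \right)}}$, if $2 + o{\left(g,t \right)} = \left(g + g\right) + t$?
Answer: $\frac{1}{37} \approx 0.027027$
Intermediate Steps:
$o{\left(g,t \right)} = -2 + t + 2 g$ ($o{\left(g,t \right)} = -2 + \left(\left(g + g\right) + t\right) = -2 + \left(2 g + t\right) = -2 + \left(t + 2 g\right) = -2 + t + 2 g$)
$\frac{1}{o{\left(4,31 \right)}} = \frac{1}{-2 + 31 + 2 \cdot 4} = \frac{1}{-2 + 31 + 8} = \frac{1}{37}$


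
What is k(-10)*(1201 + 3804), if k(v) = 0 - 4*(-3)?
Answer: 60060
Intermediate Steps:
k(v) = 12 (k(v) = 0 + 12 = 12)
k(-10)*(1201 + 3804) = 12*(1201 + 3804) = 12*5005 = 60060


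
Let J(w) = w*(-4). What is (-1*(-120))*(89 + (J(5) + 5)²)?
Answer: 37680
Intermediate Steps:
J(w) = -4*w
(-1*(-120))*(89 + (J(5) + 5)²) = (-1*(-120))*(89 + (-4*5 + 5)²) = 120*(89 + (-20 + 5)²) = 120*(89 + (-15)²) = 120*(89 + 225) = 120*314 = 37680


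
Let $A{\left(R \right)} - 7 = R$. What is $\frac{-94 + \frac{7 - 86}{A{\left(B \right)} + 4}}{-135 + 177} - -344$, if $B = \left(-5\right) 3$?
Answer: $\frac{19165}{56} \approx 342.23$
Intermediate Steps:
$B = -15$
$A{\left(R \right)} = 7 + R$
$\frac{-94 + \frac{7 - 86}{A{\left(B \right)} + 4}}{-135 + 177} - -344 = \frac{-94 + \frac{7 - 86}{\left(7 - 15\right) + 4}}{-135 + 177} - -344 = \frac{-94 - \frac{79}{-8 + 4}}{42} + 344 = \left(-94 - \frac{79}{-4}\right) \frac{1}{42} + 344 = \left(-94 - - \frac{79}{4}\right) \frac{1}{42} + 344 = \left(-94 + \frac{79}{4}\right) \frac{1}{42} + 344 = \left(- \frac{297}{4}\right) \frac{1}{42} + 344 = - \frac{99}{56} + 344 = \frac{19165}{56}$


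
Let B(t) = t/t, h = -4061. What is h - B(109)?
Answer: -4062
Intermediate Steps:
B(t) = 1
h - B(109) = -4061 - 1*1 = -4061 - 1 = -4062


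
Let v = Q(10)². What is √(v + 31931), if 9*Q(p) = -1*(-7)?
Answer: 2*√646615/9 ≈ 178.69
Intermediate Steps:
Q(p) = 7/9 (Q(p) = (-1*(-7))/9 = (⅑)*7 = 7/9)
v = 49/81 (v = (7/9)² = 49/81 ≈ 0.60494)
√(v + 31931) = √(49/81 + 31931) = √(2586460/81) = 2*√646615/9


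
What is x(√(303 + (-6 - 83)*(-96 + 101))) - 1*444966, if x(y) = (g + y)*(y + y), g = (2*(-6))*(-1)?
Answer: -445250 + 24*I*√142 ≈ -4.4525e+5 + 285.99*I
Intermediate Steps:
g = 12 (g = -12*(-1) = 12)
x(y) = 2*y*(12 + y) (x(y) = (12 + y)*(y + y) = (12 + y)*(2*y) = 2*y*(12 + y))
x(√(303 + (-6 - 83)*(-96 + 101))) - 1*444966 = 2*√(303 + (-6 - 83)*(-96 + 101))*(12 + √(303 + (-6 - 83)*(-96 + 101))) - 1*444966 = 2*√(303 - 89*5)*(12 + √(303 - 89*5)) - 444966 = 2*√(303 - 445)*(12 + √(303 - 445)) - 444966 = 2*√(-142)*(12 + √(-142)) - 444966 = 2*(I*√142)*(12 + I*√142) - 444966 = 2*I*√142*(12 + I*√142) - 444966 = -444966 + 2*I*√142*(12 + I*√142)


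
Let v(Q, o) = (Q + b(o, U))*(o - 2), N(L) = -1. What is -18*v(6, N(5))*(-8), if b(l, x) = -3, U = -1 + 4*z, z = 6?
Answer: -1296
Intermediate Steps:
U = 23 (U = -1 + 4*6 = -1 + 24 = 23)
v(Q, o) = (-3 + Q)*(-2 + o) (v(Q, o) = (Q - 3)*(o - 2) = (-3 + Q)*(-2 + o))
-18*v(6, N(5))*(-8) = -18*(6 - 3*(-1) - 2*6 + 6*(-1))*(-8) = -18*(6 + 3 - 12 - 6)*(-8) = -18*(-9)*(-8) = 162*(-8) = -1296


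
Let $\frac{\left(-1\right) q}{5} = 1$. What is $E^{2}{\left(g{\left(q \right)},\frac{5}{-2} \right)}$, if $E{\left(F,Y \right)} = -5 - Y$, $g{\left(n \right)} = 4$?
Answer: $\frac{25}{4} \approx 6.25$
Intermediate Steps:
$q = -5$ ($q = \left(-5\right) 1 = -5$)
$E^{2}{\left(g{\left(q \right)},\frac{5}{-2} \right)} = \left(-5 - \frac{5}{-2}\right)^{2} = \left(-5 - 5 \left(- \frac{1}{2}\right)\right)^{2} = \left(-5 - - \frac{5}{2}\right)^{2} = \left(-5 + \frac{5}{2}\right)^{2} = \left(- \frac{5}{2}\right)^{2} = \frac{25}{4}$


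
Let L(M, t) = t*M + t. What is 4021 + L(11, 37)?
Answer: 4465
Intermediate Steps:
L(M, t) = t + M*t (L(M, t) = M*t + t = t + M*t)
4021 + L(11, 37) = 4021 + 37*(1 + 11) = 4021 + 37*12 = 4021 + 444 = 4465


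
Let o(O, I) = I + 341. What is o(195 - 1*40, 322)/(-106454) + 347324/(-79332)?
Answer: -544509209/124194246 ≈ -4.3843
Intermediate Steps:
o(O, I) = 341 + I
o(195 - 1*40, 322)/(-106454) + 347324/(-79332) = (341 + 322)/(-106454) + 347324/(-79332) = 663*(-1/106454) + 347324*(-1/79332) = -39/6262 - 86831/19833 = -544509209/124194246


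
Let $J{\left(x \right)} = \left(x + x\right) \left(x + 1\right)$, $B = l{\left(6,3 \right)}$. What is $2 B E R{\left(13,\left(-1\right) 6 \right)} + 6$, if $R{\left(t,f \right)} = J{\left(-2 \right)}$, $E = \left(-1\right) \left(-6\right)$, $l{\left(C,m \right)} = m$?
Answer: $150$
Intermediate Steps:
$B = 3$
$E = 6$
$J{\left(x \right)} = 2 x \left(1 + x\right)$
$R{\left(t,f \right)} = 4$ ($R{\left(t,f \right)} = 2 \left(-2\right) \left(1 - 2\right) = 2 \left(-2\right) \left(-1\right) = 4$)
$2 B E R{\left(13,\left(-1\right) 6 \right)} + 6 = 2 \cdot 3 \cdot 6 \cdot 4 + 6 = 6 \cdot 6 \cdot 4 + 6 = 36 \cdot 4 + 6 = 144 + 6 = 150$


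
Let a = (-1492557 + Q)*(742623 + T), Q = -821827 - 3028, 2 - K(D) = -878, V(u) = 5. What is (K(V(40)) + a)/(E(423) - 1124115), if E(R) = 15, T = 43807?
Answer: 91124115914/56205 ≈ 1.6213e+6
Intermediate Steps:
K(D) = 880 (K(D) = 2 - 1*(-878) = 2 + 878 = 880)
Q = -824855
a = -1822482319160 (a = (-1492557 - 824855)*(742623 + 43807) = -2317412*786430 = -1822482319160)
(K(V(40)) + a)/(E(423) - 1124115) = (880 - 1822482319160)/(15 - 1124115) = -1822482318280/(-1124100) = -1822482318280*(-1/1124100) = 91124115914/56205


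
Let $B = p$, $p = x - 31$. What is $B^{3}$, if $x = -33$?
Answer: $-262144$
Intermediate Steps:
$p = -64$ ($p = -33 - 31 = -64$)
$B = -64$
$B^{3} = \left(-64\right)^{3} = -262144$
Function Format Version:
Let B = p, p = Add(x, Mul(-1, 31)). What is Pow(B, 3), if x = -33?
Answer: -262144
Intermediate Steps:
p = -64 (p = Add(-33, Mul(-1, 31)) = Add(-33, -31) = -64)
B = -64
Pow(B, 3) = Pow(-64, 3) = -262144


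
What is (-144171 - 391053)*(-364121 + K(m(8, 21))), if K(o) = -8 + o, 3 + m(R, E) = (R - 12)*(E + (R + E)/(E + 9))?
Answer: 974696069584/5 ≈ 1.9494e+11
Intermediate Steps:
m(R, E) = -3 + (-12 + R)*(E + (E + R)/(9 + E)) (m(R, E) = -3 + (R - 12)*(E + (R + E)/(E + 9)) = -3 + (-12 + R)*(E + (E + R)/(9 + E)))
(-144171 - 391053)*(-364121 + K(m(8, 21))) = (-144171 - 391053)*(-364121 + (-8 + (-27 + 8² - 123*21 - 12*8 - 12*21² + 8*21² + 10*21*8)/(9 + 21))) = -535224*(-364121 + (-8 + (-27 + 64 - 2583 - 96 - 12*441 + 8*441 + 1680)/30)) = -535224*(-364121 + (-8 + (-27 + 64 - 2583 - 96 - 5292 + 3528 + 1680)/30)) = -535224*(-364121 + (-8 + (1/30)*(-2726))) = -535224*(-364121 + (-8 - 1363/15)) = -535224*(-364121 - 1483/15) = -535224*(-5463298/15) = 974696069584/5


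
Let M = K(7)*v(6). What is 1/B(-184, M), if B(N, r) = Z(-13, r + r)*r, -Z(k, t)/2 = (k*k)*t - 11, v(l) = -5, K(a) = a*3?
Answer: -1/7455210 ≈ -1.3413e-7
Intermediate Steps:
K(a) = 3*a
Z(k, t) = 22 - 2*t*k² (Z(k, t) = -2*((k*k)*t - 11) = -2*(k²*t - 11) = -2*(t*k² - 11) = -2*(-11 + t*k²) = 22 - 2*t*k²)
M = -105 (M = (3*7)*(-5) = 21*(-5) = -105)
B(N, r) = r*(22 - 676*r) (B(N, r) = (22 - 2*(r + r)*(-13)²)*r = (22 - 2*2*r*169)*r = (22 - 676*r)*r = r*(22 - 676*r))
1/B(-184, M) = 1/(2*(-105)*(11 - 338*(-105))) = 1/(2*(-105)*(11 + 35490)) = 1/(2*(-105)*35501) = 1/(-7455210) = -1/7455210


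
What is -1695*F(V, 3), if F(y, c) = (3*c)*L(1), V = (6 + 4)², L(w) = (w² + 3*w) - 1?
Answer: -45765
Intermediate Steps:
L(w) = -1 + w² + 3*w
V = 100 (V = 10² = 100)
F(y, c) = 9*c (F(y, c) = (3*c)*(-1 + 1² + 3*1) = (3*c)*(-1 + 1 + 3) = (3*c)*3 = 9*c)
-1695*F(V, 3) = -15255*3 = -1695*27 = -45765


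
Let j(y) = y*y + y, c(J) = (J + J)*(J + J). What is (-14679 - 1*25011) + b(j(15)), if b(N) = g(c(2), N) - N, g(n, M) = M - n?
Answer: -39706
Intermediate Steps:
c(J) = 4*J² (c(J) = (2*J)*(2*J) = 4*J²)
j(y) = y + y² (j(y) = y² + y = y + y²)
b(N) = -16 (b(N) = (N - 4*2²) - N = (N - 4*4) - N = (N - 1*16) - N = (N - 16) - N = (-16 + N) - N = -16)
(-14679 - 1*25011) + b(j(15)) = (-14679 - 1*25011) - 16 = (-14679 - 25011) - 16 = -39690 - 16 = -39706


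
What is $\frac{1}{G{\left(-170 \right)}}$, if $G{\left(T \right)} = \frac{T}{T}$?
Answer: $1$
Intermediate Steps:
$G{\left(T \right)} = 1$
$\frac{1}{G{\left(-170 \right)}} = 1^{-1} = 1$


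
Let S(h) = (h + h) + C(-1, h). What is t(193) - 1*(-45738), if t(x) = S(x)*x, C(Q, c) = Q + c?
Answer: 157292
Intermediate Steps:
S(h) = -1 + 3*h (S(h) = (h + h) + (-1 + h) = 2*h + (-1 + h) = -1 + 3*h)
t(x) = x*(-1 + 3*x) (t(x) = (-1 + 3*x)*x = x*(-1 + 3*x))
t(193) - 1*(-45738) = 193*(-1 + 3*193) - 1*(-45738) = 193*(-1 + 579) + 45738 = 193*578 + 45738 = 111554 + 45738 = 157292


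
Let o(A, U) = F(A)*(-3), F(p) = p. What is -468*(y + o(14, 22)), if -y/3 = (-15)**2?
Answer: 335556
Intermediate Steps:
y = -675 (y = -3*(-15)**2 = -3*225 = -675)
o(A, U) = -3*A (o(A, U) = A*(-3) = -3*A)
-468*(y + o(14, 22)) = -468*(-675 - 3*14) = -468*(-675 - 42) = -468*(-717) = 335556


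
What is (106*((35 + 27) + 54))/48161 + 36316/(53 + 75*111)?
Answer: 926015382/201746429 ≈ 4.5900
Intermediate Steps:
(106*((35 + 27) + 54))/48161 + 36316/(53 + 75*111) = (106*(62 + 54))*(1/48161) + 36316/(53 + 8325) = (106*116)*(1/48161) + 36316/8378 = 12296*(1/48161) + 36316*(1/8378) = 12296/48161 + 18158/4189 = 926015382/201746429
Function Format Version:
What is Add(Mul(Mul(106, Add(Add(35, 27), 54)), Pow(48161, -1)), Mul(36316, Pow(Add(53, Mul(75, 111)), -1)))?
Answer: Rational(926015382, 201746429) ≈ 4.5900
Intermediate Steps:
Add(Mul(Mul(106, Add(Add(35, 27), 54)), Pow(48161, -1)), Mul(36316, Pow(Add(53, Mul(75, 111)), -1))) = Add(Mul(Mul(106, Add(62, 54)), Rational(1, 48161)), Mul(36316, Pow(Add(53, 8325), -1))) = Add(Mul(Mul(106, 116), Rational(1, 48161)), Mul(36316, Pow(8378, -1))) = Add(Mul(12296, Rational(1, 48161)), Mul(36316, Rational(1, 8378))) = Add(Rational(12296, 48161), Rational(18158, 4189)) = Rational(926015382, 201746429)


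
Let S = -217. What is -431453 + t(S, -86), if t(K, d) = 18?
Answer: -431435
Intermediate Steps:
-431453 + t(S, -86) = -431453 + 18 = -431435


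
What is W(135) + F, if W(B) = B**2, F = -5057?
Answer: 13168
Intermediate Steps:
W(135) + F = 135**2 - 5057 = 18225 - 5057 = 13168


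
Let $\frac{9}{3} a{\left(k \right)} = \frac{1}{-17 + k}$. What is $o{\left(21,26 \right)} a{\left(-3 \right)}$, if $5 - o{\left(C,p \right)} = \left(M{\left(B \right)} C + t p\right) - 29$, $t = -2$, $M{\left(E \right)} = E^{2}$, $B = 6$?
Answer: $\frac{67}{6} \approx 11.167$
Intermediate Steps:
$a{\left(k \right)} = \frac{1}{3 \left(-17 + k\right)}$
$o{\left(C,p \right)} = 34 - 36 C + 2 p$ ($o{\left(C,p \right)} = 5 - \left(\left(6^{2} C - 2 p\right) - 29\right) = 5 - \left(\left(36 C - 2 p\right) - 29\right) = 5 - \left(\left(- 2 p + 36 C\right) - 29\right) = 5 - \left(-29 - 2 p + 36 C\right) = 5 + \left(29 - 36 C + 2 p\right) = 34 - 36 C + 2 p$)
$o{\left(21,26 \right)} a{\left(-3 \right)} = \left(34 - 756 + 2 \cdot 26\right) \frac{1}{3 \left(-17 - 3\right)} = \left(34 - 756 + 52\right) \frac{1}{3 \left(-20\right)} = - 670 \cdot \frac{1}{3} \left(- \frac{1}{20}\right) = \left(-670\right) \left(- \frac{1}{60}\right) = \frac{67}{6}$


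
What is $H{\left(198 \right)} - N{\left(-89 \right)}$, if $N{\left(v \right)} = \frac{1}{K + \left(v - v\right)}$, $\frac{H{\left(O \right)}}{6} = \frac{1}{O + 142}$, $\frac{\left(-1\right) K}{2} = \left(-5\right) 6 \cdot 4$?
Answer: $\frac{11}{816} \approx 0.01348$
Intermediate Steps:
$K = 240$ ($K = - 2 \left(-5\right) 6 \cdot 4 = - 2 \left(\left(-30\right) 4\right) = \left(-2\right) \left(-120\right) = 240$)
$H{\left(O \right)} = \frac{6}{142 + O}$ ($H{\left(O \right)} = \frac{6}{O + 142} = \frac{6}{142 + O}$)
$N{\left(v \right)} = \frac{1}{240}$ ($N{\left(v \right)} = \frac{1}{240 + \left(v - v\right)} = \frac{1}{240 + 0} = \frac{1}{240}$)
$H{\left(198 \right)} - N{\left(-89 \right)} = \frac{6}{142 + 198} - \frac{1}{240} = \frac{6}{340} - \frac{1}{240} = 6 \cdot \frac{1}{340} - \frac{1}{240} = \frac{3}{170} - \frac{1}{240} = \frac{11}{816}$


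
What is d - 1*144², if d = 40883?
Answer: 20147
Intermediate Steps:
d - 1*144² = 40883 - 1*144² = 40883 - 1*20736 = 40883 - 20736 = 20147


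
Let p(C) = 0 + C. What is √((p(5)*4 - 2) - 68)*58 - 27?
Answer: -27 + 290*I*√2 ≈ -27.0 + 410.12*I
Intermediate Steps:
p(C) = C
√((p(5)*4 - 2) - 68)*58 - 27 = √((5*4 - 2) - 68)*58 - 27 = √((20 - 2) - 68)*58 - 27 = √(18 - 68)*58 - 27 = √(-50)*58 - 27 = (5*I*√2)*58 - 27 = 290*I*√2 - 27 = -27 + 290*I*√2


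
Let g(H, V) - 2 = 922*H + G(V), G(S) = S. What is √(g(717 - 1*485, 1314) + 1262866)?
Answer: √1478086 ≈ 1215.8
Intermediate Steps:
g(H, V) = 2 + V + 922*H (g(H, V) = 2 + (922*H + V) = 2 + (V + 922*H) = 2 + V + 922*H)
√(g(717 - 1*485, 1314) + 1262866) = √((2 + 1314 + 922*(717 - 1*485)) + 1262866) = √((2 + 1314 + 922*(717 - 485)) + 1262866) = √((2 + 1314 + 922*232) + 1262866) = √((2 + 1314 + 213904) + 1262866) = √(215220 + 1262866) = √1478086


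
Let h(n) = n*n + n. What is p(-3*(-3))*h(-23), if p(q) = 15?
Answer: 7590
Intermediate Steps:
h(n) = n + n² (h(n) = n² + n = n + n²)
p(-3*(-3))*h(-23) = 15*(-23*(1 - 23)) = 15*(-23*(-22)) = 15*506 = 7590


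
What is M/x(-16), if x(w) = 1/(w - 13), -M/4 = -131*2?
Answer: -30392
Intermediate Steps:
M = 1048 (M = -(-524)*2 = -4*(-262) = 1048)
x(w) = 1/(-13 + w)
M/x(-16) = 1048/(1/(-13 - 16)) = 1048/(1/(-29)) = 1048/(-1/29) = 1048*(-29) = -30392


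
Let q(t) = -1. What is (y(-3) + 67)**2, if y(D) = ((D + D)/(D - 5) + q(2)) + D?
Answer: 65025/16 ≈ 4064.1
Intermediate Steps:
y(D) = -1 + D + 2*D/(-5 + D) (y(D) = ((D + D)/(D - 5) - 1) + D = ((2*D)/(-5 + D) - 1) + D = (2*D/(-5 + D) - 1) + D = (-1 + 2*D/(-5 + D)) + D = -1 + D + 2*D/(-5 + D))
(y(-3) + 67)**2 = ((5 + (-3)**2 - 4*(-3))/(-5 - 3) + 67)**2 = ((5 + 9 + 12)/(-8) + 67)**2 = (-1/8*26 + 67)**2 = (-13/4 + 67)**2 = (255/4)**2 = 65025/16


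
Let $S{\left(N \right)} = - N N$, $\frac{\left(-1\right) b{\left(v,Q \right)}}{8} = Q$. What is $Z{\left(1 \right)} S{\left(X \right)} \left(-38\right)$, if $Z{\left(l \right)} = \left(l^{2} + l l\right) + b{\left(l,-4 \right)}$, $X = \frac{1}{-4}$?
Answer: $\frac{323}{4} \approx 80.75$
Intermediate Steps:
$b{\left(v,Q \right)} = - 8 Q$
$X = - \frac{1}{4} \approx -0.25$
$S{\left(N \right)} = - N^{2}$
$Z{\left(l \right)} = 32 + 2 l^{2}$ ($Z{\left(l \right)} = \left(l^{2} + l l\right) - -32 = \left(l^{2} + l^{2}\right) + 32 = 2 l^{2} + 32 = 32 + 2 l^{2}$)
$Z{\left(1 \right)} S{\left(X \right)} \left(-38\right) = \left(32 + 2 \cdot 1^{2}\right) \left(- \left(- \frac{1}{4}\right)^{2}\right) \left(-38\right) = \left(32 + 2 \cdot 1\right) \left(\left(-1\right) \frac{1}{16}\right) \left(-38\right) = \left(32 + 2\right) \left(- \frac{1}{16}\right) \left(-38\right) = 34 \left(- \frac{1}{16}\right) \left(-38\right) = \left(- \frac{17}{8}\right) \left(-38\right) = \frac{323}{4}$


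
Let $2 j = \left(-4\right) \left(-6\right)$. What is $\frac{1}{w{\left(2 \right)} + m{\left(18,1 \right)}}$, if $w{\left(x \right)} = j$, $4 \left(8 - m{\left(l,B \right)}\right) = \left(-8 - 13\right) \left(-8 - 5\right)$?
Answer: $- \frac{4}{193} \approx -0.020725$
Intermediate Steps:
$m{\left(l,B \right)} = - \frac{241}{4}$ ($m{\left(l,B \right)} = 8 - \frac{\left(-8 - 13\right) \left(-8 - 5\right)}{4} = 8 - \frac{\left(-21\right) \left(-13\right)}{4} = 8 - \frac{273}{4} = - \frac{241}{4}$)
$j = 12$ ($j = \frac{\left(-4\right) \left(-6\right)}{2} = \frac{1}{2} \cdot 24 = 12$)
$w{\left(x \right)} = 12$
$\frac{1}{w{\left(2 \right)} + m{\left(18,1 \right)}} = \frac{1}{12 - \frac{241}{4}} = \frac{1}{- \frac{193}{4}} = - \frac{4}{193}$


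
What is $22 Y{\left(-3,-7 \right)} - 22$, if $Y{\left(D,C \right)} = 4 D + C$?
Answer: $-440$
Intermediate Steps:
$Y{\left(D,C \right)} = C + 4 D$
$22 Y{\left(-3,-7 \right)} - 22 = 22 \left(-7 + 4 \left(-3\right)\right) - 22 = 22 \left(-7 - 12\right) - 22 = 22 \left(-19\right) - 22 = -418 - 22 = -440$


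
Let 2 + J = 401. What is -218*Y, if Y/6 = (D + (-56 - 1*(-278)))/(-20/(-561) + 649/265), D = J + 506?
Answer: -219149455140/369389 ≈ -5.9328e+5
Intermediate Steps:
J = 399 (J = -2 + 401 = 399)
D = 905 (D = 399 + 506 = 905)
Y = 1005272730/369389 (Y = 6*((905 + (-56 - 1*(-278)))/(-20/(-561) + 649/265)) = 6*((905 + (-56 + 278))/(-20*(-1/561) + 649*(1/265))) = 6*((905 + 222)/(20/561 + 649/265)) = 6*(1127/(369389/148665)) = 6*(1127*(148665/369389)) = 6*(167545455/369389) = 1005272730/369389 ≈ 2721.4)
-218*Y = -218*1005272730/369389 = -219149455140/369389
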